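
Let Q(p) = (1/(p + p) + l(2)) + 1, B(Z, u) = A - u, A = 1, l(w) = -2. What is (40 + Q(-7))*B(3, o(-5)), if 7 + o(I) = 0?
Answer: 2180/7 ≈ 311.43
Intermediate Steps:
o(I) = -7 (o(I) = -7 + 0 = -7)
B(Z, u) = 1 - u
Q(p) = -1 + 1/(2*p) (Q(p) = (1/(p + p) - 2) + 1 = (1/(2*p) - 2) + 1 = (-2 + 1/(2*p)) + 1 = -1 + 1/(2*p))
(40 + Q(-7))*B(3, o(-5)) = (40 + (½ - 1*(-7))/(-7))*(1 - 1*(-7)) = (40 - (½ + 7)/7)*(1 + 7) = (40 - ⅐*15/2)*8 = (40 - 15/14)*8 = (545/14)*8 = 2180/7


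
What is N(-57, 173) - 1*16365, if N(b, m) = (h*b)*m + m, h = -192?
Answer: 1877120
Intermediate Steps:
N(b, m) = m - 192*b*m (N(b, m) = (-192*b)*m + m = -192*b*m + m = m - 192*b*m)
N(-57, 173) - 1*16365 = 173*(1 - 192*(-57)) - 1*16365 = 173*(1 + 10944) - 16365 = 173*10945 - 16365 = 1893485 - 16365 = 1877120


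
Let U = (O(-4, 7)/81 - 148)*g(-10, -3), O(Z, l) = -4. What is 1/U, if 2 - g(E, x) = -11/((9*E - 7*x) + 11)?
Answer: -783/209860 ≈ -0.0037311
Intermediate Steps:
g(E, x) = 2 + 11/(11 - 7*x + 9*E) (g(E, x) = 2 - (-11)/((9*E - 7*x) + 11) = 2 - (-11)/((-7*x + 9*E) + 11) = 2 - (-11)/(11 - 7*x + 9*E) = 2 + 11/(11 - 7*x + 9*E))
U = -209860/783 (U = (-4/81 - 148)*((33 - 14*(-3) + 18*(-10))/(11 - 7*(-3) + 9*(-10))) = (-4*1/81 - 148)*((33 + 42 - 180)/(11 + 21 - 90)) = (-4/81 - 148)*(-105/(-58)) = -(-5996)*(-105)/2349 = -11992/81*105/58 = -209860/783 ≈ -268.02)
1/U = 1/(-209860/783) = -783/209860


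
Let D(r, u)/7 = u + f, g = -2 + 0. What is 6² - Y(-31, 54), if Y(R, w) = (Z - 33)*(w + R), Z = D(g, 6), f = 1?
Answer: -332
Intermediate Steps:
g = -2
D(r, u) = 7 + 7*u (D(r, u) = 7*(u + 1) = 7*(1 + u) = 7 + 7*u)
Z = 49 (Z = 7 + 7*6 = 7 + 42 = 49)
Y(R, w) = 16*R + 16*w (Y(R, w) = (49 - 33)*(w + R) = 16*(R + w) = 16*R + 16*w)
6² - Y(-31, 54) = 6² - (16*(-31) + 16*54) = 36 - (-496 + 864) = 36 - 1*368 = 36 - 368 = -332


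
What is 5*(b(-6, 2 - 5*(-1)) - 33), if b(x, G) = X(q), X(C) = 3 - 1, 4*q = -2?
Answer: -155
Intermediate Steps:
q = -½ (q = (¼)*(-2) = -½ ≈ -0.50000)
X(C) = 2
b(x, G) = 2
5*(b(-6, 2 - 5*(-1)) - 33) = 5*(2 - 33) = 5*(-31) = -155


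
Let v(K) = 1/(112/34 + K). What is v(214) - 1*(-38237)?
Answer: 141247495/3694 ≈ 38237.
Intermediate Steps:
v(K) = 1/(56/17 + K) (v(K) = 1/(112*(1/34) + K) = 1/(56/17 + K))
v(214) - 1*(-38237) = 17/(56 + 17*214) - 1*(-38237) = 17/(56 + 3638) + 38237 = 17/3694 + 38237 = 141247495/3694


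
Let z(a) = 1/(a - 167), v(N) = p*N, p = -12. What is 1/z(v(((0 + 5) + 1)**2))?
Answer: -599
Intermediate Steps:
v(N) = -12*N
z(a) = 1/(-167 + a)
1/z(v(((0 + 5) + 1)**2)) = 1/(1/(-167 - 12*((0 + 5) + 1)**2)) = 1/(1/(-167 - 12*(5 + 1)**2)) = 1/(1/(-167 - 12*6**2)) = 1/(1/(-167 - 12*36)) = 1/(1/(-167 - 432)) = 1/(1/(-599)) = 1/(-1/599) = -599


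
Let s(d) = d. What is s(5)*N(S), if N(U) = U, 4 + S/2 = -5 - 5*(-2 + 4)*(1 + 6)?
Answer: -790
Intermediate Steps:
S = -158 (S = -8 + 2*(-5 - 5*(-2 + 4)*(1 + 6)) = -8 + 2*(-5 - 10*7) = -8 + 2*(-5 - 5*14) = -8 + 2*(-5 - 70) = -8 + 2*(-75) = -8 - 150 = -158)
s(5)*N(S) = 5*(-158) = -790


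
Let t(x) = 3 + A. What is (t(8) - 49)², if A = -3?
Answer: 2401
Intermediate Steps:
t(x) = 0 (t(x) = 3 - 3 = 0)
(t(8) - 49)² = (0 - 49)² = (-49)² = 2401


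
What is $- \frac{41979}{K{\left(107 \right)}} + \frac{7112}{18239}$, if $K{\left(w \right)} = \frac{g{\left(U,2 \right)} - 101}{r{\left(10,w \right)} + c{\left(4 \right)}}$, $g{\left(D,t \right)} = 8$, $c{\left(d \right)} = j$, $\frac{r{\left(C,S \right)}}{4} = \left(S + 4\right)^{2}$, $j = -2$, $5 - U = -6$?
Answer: $\frac{12577669811686}{565409} \approx 2.2245 \cdot 10^{7}$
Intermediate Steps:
$U = 11$ ($U = 5 - -6 = 5 + 6 = 11$)
$r{\left(C,S \right)} = 4 \left(4 + S\right)^{2}$ ($r{\left(C,S \right)} = 4 \left(S + 4\right)^{2} = 4 \left(4 + S\right)^{2}$)
$c{\left(d \right)} = -2$
$K{\left(w \right)} = - \frac{93}{-2 + 4 \left(4 + w\right)^{2}}$ ($K{\left(w \right)} = \frac{8 - 101}{4 \left(4 + w\right)^{2} - 2} = - \frac{93}{-2 + 4 \left(4 + w\right)^{2}}$)
$- \frac{41979}{K{\left(107 \right)}} + \frac{7112}{18239} = - \frac{41979}{\left(-93\right) \frac{1}{-2 + 4 \left(4 + 107\right)^{2}}} + \frac{7112}{18239} = - \frac{41979}{\left(-93\right) \frac{1}{-2 + 4 \cdot 111^{2}}} + 7112 \cdot \frac{1}{18239} = - \frac{41979}{\left(-93\right) \frac{1}{-2 + 4 \cdot 12321}} + \frac{7112}{18239} = - \frac{41979}{\left(-93\right) \frac{1}{-2 + 49284}} + \frac{7112}{18239} = - \frac{41979}{\left(-93\right) \frac{1}{49282}} + \frac{7112}{18239} = - \frac{41979}{- \frac{93}{49282}} + \frac{7112}{18239} = \left(-41979\right) \left(- \frac{49282}{93}\right) + \frac{7112}{18239} = \frac{689603026}{31} + \frac{7112}{18239} = \frac{12577669811686}{565409}$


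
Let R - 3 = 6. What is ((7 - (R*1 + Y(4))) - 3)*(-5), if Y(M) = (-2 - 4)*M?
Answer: -95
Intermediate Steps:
R = 9 (R = 3 + 6 = 9)
Y(M) = -6*M
((7 - (R*1 + Y(4))) - 3)*(-5) = ((7 - (9*1 - 6*4)) - 3)*(-5) = ((7 - (9 - 24)) - 3)*(-5) = ((7 - 1*(-15)) - 3)*(-5) = ((7 + 15) - 3)*(-5) = (22 - 3)*(-5) = 19*(-5) = -95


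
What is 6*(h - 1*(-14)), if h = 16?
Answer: 180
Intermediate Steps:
6*(h - 1*(-14)) = 6*(16 - 1*(-14)) = 6*(16 + 14) = 6*30 = 180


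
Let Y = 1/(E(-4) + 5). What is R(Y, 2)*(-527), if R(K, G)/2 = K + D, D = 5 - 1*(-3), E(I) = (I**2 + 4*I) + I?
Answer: -9486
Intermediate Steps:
E(I) = I**2 + 5*I
D = 8 (D = 5 + 3 = 8)
Y = 1 (Y = 1/(-4*(5 - 4) + 5) = 1/(-4*1 + 5) = 1/(-4 + 5) = 1/1 = 1)
R(K, G) = 16 + 2*K (R(K, G) = 2*(K + 8) = 2*(8 + K) = 16 + 2*K)
R(Y, 2)*(-527) = (16 + 2*1)*(-527) = (16 + 2)*(-527) = 18*(-527) = -9486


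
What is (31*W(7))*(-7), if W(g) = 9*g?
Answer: -13671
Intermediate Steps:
(31*W(7))*(-7) = (31*(9*7))*(-7) = (31*63)*(-7) = 1953*(-7) = -13671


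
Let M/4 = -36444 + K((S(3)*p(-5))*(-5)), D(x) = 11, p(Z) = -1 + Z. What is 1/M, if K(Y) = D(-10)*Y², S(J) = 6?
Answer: 1/1279824 ≈ 7.8136e-7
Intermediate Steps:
K(Y) = 11*Y²
M = 1279824 (M = 4*(-36444 + 11*((6*(-1 - 5))*(-5))²) = 4*(-36444 + 11*((6*(-6))*(-5))²) = 4*(-36444 + 11*(-36*(-5))²) = 4*(-36444 + 11*180²) = 4*(-36444 + 11*32400) = 4*(-36444 + 356400) = 4*319956 = 1279824)
1/M = 1/1279824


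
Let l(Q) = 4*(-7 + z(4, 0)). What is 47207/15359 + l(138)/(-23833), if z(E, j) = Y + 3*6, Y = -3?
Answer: 1124592943/366051047 ≈ 3.0722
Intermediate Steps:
z(E, j) = 15 (z(E, j) = -3 + 3*6 = -3 + 18 = 15)
l(Q) = 32 (l(Q) = 4*(-7 + 15) = 4*8 = 32)
47207/15359 + l(138)/(-23833) = 47207/15359 + 32/(-23833) = 47207*(1/15359) + 32*(-1/23833) = 47207/15359 - 32/23833 = 1124592943/366051047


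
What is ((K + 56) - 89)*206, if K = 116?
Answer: 17098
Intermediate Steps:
((K + 56) - 89)*206 = ((116 + 56) - 89)*206 = (172 - 89)*206 = 83*206 = 17098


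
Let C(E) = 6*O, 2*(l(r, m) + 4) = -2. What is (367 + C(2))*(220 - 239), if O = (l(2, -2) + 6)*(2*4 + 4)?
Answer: -8341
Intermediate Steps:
l(r, m) = -5 (l(r, m) = -4 + (½)*(-2) = -4 - 1 = -5)
O = 12 (O = (-5 + 6)*(2*4 + 4) = 1*(8 + 4) = 1*12 = 12)
C(E) = 72 (C(E) = 6*12 = 72)
(367 + C(2))*(220 - 239) = (367 + 72)*(220 - 239) = 439*(-19) = -8341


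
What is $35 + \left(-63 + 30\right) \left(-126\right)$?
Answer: $4193$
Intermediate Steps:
$35 + \left(-63 + 30\right) \left(-126\right) = 35 - -4158 = 35 + 4158 = 4193$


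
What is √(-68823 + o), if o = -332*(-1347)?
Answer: √378381 ≈ 615.13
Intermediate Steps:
o = 447204
√(-68823 + o) = √(-68823 + 447204) = √378381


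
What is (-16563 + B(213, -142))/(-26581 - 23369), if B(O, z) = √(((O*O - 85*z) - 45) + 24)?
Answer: 5521/16650 - √57418/49950 ≈ 0.32679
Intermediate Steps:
B(O, z) = √(-21 + O² - 85*z) (B(O, z) = √(((O² - 85*z) - 45) + 24) = √((-45 + O² - 85*z) + 24) = √(-21 + O² - 85*z))
(-16563 + B(213, -142))/(-26581 - 23369) = (-16563 + √(-21 + 213² - 85*(-142)))/(-26581 - 23369) = (-16563 + √(-21 + 45369 + 12070))/(-49950) = (-16563 + √57418)*(-1/49950) = 5521/16650 - √57418/49950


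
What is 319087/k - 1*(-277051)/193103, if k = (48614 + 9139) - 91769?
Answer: -52192490145/6568591648 ≈ -7.9458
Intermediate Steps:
k = -34016 (k = 57753 - 91769 = -34016)
319087/k - 1*(-277051)/193103 = 319087/(-34016) - 1*(-277051)/193103 = 319087*(-1/34016) + 277051*(1/193103) = -319087/34016 + 277051/193103 = -52192490145/6568591648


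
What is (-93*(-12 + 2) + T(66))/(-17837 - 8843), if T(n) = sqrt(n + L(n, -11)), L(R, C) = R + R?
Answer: -93/2668 - 3*sqrt(22)/26680 ≈ -0.035385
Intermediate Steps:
L(R, C) = 2*R
T(n) = sqrt(3)*sqrt(n) (T(n) = sqrt(n + 2*n) = sqrt(3*n) = sqrt(3)*sqrt(n))
(-93*(-12 + 2) + T(66))/(-17837 - 8843) = (-93*(-12 + 2) + sqrt(3)*sqrt(66))/(-17837 - 8843) = (-93*(-10) + 3*sqrt(22))/(-26680) = (930 + 3*sqrt(22))*(-1/26680) = -93/2668 - 3*sqrt(22)/26680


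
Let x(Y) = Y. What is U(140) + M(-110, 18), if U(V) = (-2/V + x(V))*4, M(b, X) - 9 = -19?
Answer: 19248/35 ≈ 549.94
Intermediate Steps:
M(b, X) = -10 (M(b, X) = 9 - 19 = -10)
U(V) = -8/V + 4*V (U(V) = (-2/V + V)*4 = (V - 2/V)*4 = -8/V + 4*V)
U(140) + M(-110, 18) = (-8/140 + 4*140) - 10 = (-8*1/140 + 560) - 10 = (-2/35 + 560) - 10 = 19598/35 - 10 = 19248/35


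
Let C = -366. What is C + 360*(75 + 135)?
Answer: 75234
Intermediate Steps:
C + 360*(75 + 135) = -366 + 360*(75 + 135) = -366 + 360*210 = -366 + 75600 = 75234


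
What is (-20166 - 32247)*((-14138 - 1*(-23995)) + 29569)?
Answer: -2066434938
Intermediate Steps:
(-20166 - 32247)*((-14138 - 1*(-23995)) + 29569) = -52413*((-14138 + 23995) + 29569) = -52413*(9857 + 29569) = -52413*39426 = -2066434938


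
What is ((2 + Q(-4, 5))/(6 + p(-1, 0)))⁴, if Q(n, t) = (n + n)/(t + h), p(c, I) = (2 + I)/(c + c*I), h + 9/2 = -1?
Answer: 6561/16 ≈ 410.06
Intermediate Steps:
h = -11/2 (h = -9/2 - 1 = -11/2 ≈ -5.5000)
p(c, I) = (2 + I)/(c + I*c)
Q(n, t) = 2*n/(-11/2 + t) (Q(n, t) = (n + n)/(t - 11/2) = (2*n)/(-11/2 + t) = 2*n/(-11/2 + t))
((2 + Q(-4, 5))/(6 + p(-1, 0)))⁴ = ((2 + 4*(-4)/(-11 + 2*5))/(6 + (2 + 0)/((-1)*(1 + 0))))⁴ = ((2 + 4*(-4)/(-11 + 10))/(6 - 1*2/1))⁴ = ((2 + 4*(-4)/(-1))/(6 - 1*1*2))⁴ = ((2 + 4*(-4)*(-1))/(6 - 2))⁴ = ((2 + 16)/4)⁴ = (18*(¼))⁴ = (9/2)⁴ = 6561/16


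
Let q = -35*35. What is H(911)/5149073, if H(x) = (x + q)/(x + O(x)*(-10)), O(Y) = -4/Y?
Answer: -286054/4273529776153 ≈ -6.6936e-8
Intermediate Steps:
q = -1225
H(x) = (-1225 + x)/(x + 40/x) (H(x) = (x - 1225)/(x - 4/x*(-10)) = (-1225 + x)/(x + 40/x))
H(911)/5149073 = (911*(-1225 + 911)/(40 + 911²))/5149073 = (911*(-314)/(40 + 829921))*(1/5149073) = (911*(-314)/829961)*(1/5149073) = (911*(1/829961)*(-314))*(1/5149073) = -286054/829961*1/5149073 = -286054/4273529776153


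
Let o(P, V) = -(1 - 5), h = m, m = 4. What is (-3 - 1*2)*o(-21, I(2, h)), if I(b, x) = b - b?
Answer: -20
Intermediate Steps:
h = 4
I(b, x) = 0
o(P, V) = 4 (o(P, V) = -1*(-4) = 4)
(-3 - 1*2)*o(-21, I(2, h)) = (-3 - 1*2)*4 = (-3 - 2)*4 = -5*4 = -20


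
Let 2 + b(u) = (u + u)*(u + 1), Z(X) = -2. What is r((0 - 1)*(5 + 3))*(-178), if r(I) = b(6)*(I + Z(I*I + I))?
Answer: 145960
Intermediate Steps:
b(u) = -2 + 2*u*(1 + u) (b(u) = -2 + (u + u)*(u + 1) = -2 + (2*u)*(1 + u) = -2 + 2*u*(1 + u))
r(I) = -164 + 82*I (r(I) = (-2 + 2*6 + 2*6²)*(I - 2) = (-2 + 12 + 2*36)*(-2 + I) = (-2 + 12 + 72)*(-2 + I) = 82*(-2 + I) = -164 + 82*I)
r((0 - 1)*(5 + 3))*(-178) = (-164 + 82*((0 - 1)*(5 + 3)))*(-178) = (-164 + 82*(-1*8))*(-178) = (-164 + 82*(-8))*(-178) = (-164 - 656)*(-178) = -820*(-178) = 145960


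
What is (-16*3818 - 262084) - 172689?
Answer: -495861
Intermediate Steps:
(-16*3818 - 262084) - 172689 = (-61088 - 262084) - 172689 = -323172 - 172689 = -495861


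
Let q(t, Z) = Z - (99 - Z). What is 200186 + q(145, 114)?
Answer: 200315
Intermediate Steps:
q(t, Z) = -99 + 2*Z (q(t, Z) = Z + (-99 + Z) = -99 + 2*Z)
200186 + q(145, 114) = 200186 + (-99 + 2*114) = 200186 + (-99 + 228) = 200186 + 129 = 200315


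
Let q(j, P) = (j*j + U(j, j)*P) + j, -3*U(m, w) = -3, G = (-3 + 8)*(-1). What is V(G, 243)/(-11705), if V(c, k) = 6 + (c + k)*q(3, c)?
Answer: -1672/11705 ≈ -0.14284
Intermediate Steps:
G = -5 (G = 5*(-1) = -5)
U(m, w) = 1 (U(m, w) = -⅓*(-3) = 1)
q(j, P) = P + j + j² (q(j, P) = (j*j + 1*P) + j = (j² + P) + j = (P + j²) + j = P + j + j²)
V(c, k) = 6 + (12 + c)*(c + k) (V(c, k) = 6 + (c + k)*(c + 3 + 3²) = 6 + (c + k)*(c + 3 + 9) = 6 + (c + k)*(12 + c) = 6 + (12 + c)*(c + k))
V(G, 243)/(-11705) = (6 - 5*(12 - 5) + 243*(12 - 5))/(-11705) = (6 - 5*7 + 243*7)*(-1/11705) = (6 - 35 + 1701)*(-1/11705) = 1672*(-1/11705) = -1672/11705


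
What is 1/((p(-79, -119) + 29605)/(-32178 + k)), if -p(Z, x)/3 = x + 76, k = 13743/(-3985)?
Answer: -128243073/118489990 ≈ -1.0823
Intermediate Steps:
k = -13743/3985 (k = 13743*(-1/3985) = -13743/3985 ≈ -3.4487)
p(Z, x) = -228 - 3*x (p(Z, x) = -3*(x + 76) = -3*(76 + x) = -228 - 3*x)
1/((p(-79, -119) + 29605)/(-32178 + k)) = 1/(((-228 - 3*(-119)) + 29605)/(-32178 - 13743/3985)) = 1/(((-228 + 357) + 29605)/(-128243073/3985)) = 1/((129 + 29605)*(-3985/128243073)) = 1/(29734*(-3985/128243073)) = 1/(-118489990/128243073) = -128243073/118489990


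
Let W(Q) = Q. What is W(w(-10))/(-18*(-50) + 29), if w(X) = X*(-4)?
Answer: 40/929 ≈ 0.043057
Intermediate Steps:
w(X) = -4*X
W(w(-10))/(-18*(-50) + 29) = (-4*(-10))/(-18*(-50) + 29) = 40/(900 + 29) = 40/929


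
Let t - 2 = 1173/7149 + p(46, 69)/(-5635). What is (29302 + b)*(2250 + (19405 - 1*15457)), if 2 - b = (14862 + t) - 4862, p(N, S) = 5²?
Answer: 321290770180320/2685641 ≈ 1.1963e+8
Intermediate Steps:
p(N, S) = 25
t = 5800024/2685641 (t = 2 + (1173/7149 + 25/(-5635)) = 2 + (1173*(1/7149) + 25*(-1/5635)) = 2 + (391/2383 - 5/1127) = 2 + 428742/2685641 = 5800024/2685641 ≈ 2.1596)
b = -26856838742/2685641 (b = 2 - ((14862 + 5800024/2685641) - 4862) = 2 - (39919796566/2685641 - 4862) = 2 - 1*26862210024/2685641 = 2 - 26862210024/2685641 = -26856838742/2685641 ≈ -10000.)
(29302 + b)*(2250 + (19405 - 1*15457)) = (29302 - 26856838742/2685641)*(2250 + (19405 - 1*15457)) = 51837813840*(2250 + (19405 - 15457))/2685641 = 51837813840*(2250 + 3948)/2685641 = (51837813840/2685641)*6198 = 321290770180320/2685641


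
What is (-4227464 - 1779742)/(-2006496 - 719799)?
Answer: 2002402/908765 ≈ 2.2034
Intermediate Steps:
(-4227464 - 1779742)/(-2006496 - 719799) = -6007206/(-2726295) = -6007206*(-1/2726295) = 2002402/908765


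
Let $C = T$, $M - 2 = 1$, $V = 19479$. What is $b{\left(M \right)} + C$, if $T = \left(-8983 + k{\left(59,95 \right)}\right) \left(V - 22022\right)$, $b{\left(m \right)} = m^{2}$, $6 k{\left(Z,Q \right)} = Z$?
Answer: $\frac{136912631}{6} \approx 2.2819 \cdot 10^{7}$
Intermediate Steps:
$k{\left(Z,Q \right)} = \frac{Z}{6}$
$M = 3$ ($M = 2 + 1 = 3$)
$T = \frac{136912577}{6}$ ($T = \left(-8983 + \frac{1}{6} \cdot 59\right) \left(19479 - 22022\right) = \left(-8983 + \frac{59}{6}\right) \left(-2543\right) = \left(- \frac{53839}{6}\right) \left(-2543\right) = \frac{136912577}{6} \approx 2.2819 \cdot 10^{7}$)
$C = \frac{136912577}{6} \approx 2.2819 \cdot 10^{7}$
$b{\left(M \right)} + C = 3^{2} + \frac{136912577}{6} = 9 + \frac{136912577}{6} = \frac{136912631}{6}$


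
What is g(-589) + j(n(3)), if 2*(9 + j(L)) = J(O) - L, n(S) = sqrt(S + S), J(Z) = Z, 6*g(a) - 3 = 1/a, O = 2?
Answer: -13253/1767 - sqrt(6)/2 ≈ -8.7250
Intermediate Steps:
g(a) = 1/2 + 1/(6*a)
n(S) = sqrt(2)*sqrt(S) (n(S) = sqrt(2*S) = sqrt(2)*sqrt(S))
j(L) = -8 - L/2 (j(L) = -9 + (2 - L)/2 = -9 + (1 - L/2) = -8 - L/2)
g(-589) + j(n(3)) = (1/6)*(1 + 3*(-589))/(-589) + (-8 - sqrt(2)*sqrt(3)/2) = (1/6)*(-1/589)*(1 - 1767) + (-8 - sqrt(6)/2) = (1/6)*(-1/589)*(-1766) + (-8 - sqrt(6)/2) = 883/1767 + (-8 - sqrt(6)/2) = -13253/1767 - sqrt(6)/2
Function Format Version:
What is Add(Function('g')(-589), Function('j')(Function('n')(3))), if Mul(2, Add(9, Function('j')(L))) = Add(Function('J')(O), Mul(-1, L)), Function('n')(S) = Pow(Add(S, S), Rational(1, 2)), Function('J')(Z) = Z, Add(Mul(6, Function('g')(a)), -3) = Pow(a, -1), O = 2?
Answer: Add(Rational(-13253, 1767), Mul(Rational(-1, 2), Pow(6, Rational(1, 2)))) ≈ -8.7250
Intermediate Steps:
Function('g')(a) = Add(Rational(1, 2), Mul(Rational(1, 6), Pow(a, -1)))
Function('n')(S) = Mul(Pow(2, Rational(1, 2)), Pow(S, Rational(1, 2))) (Function('n')(S) = Pow(Mul(2, S), Rational(1, 2)) = Mul(Pow(2, Rational(1, 2)), Pow(S, Rational(1, 2))))
Function('j')(L) = Add(-8, Mul(Rational(-1, 2), L)) (Function('j')(L) = Add(-9, Mul(Rational(1, 2), Add(2, Mul(-1, L)))) = Add(-9, Add(1, Mul(Rational(-1, 2), L))) = Add(-8, Mul(Rational(-1, 2), L)))
Add(Function('g')(-589), Function('j')(Function('n')(3))) = Add(Mul(Rational(1, 6), Pow(-589, -1), Add(1, Mul(3, -589))), Add(-8, Mul(Rational(-1, 2), Mul(Pow(2, Rational(1, 2)), Pow(3, Rational(1, 2)))))) = Add(Mul(Rational(1, 6), Rational(-1, 589), Add(1, -1767)), Add(-8, Mul(Rational(-1, 2), Pow(6, Rational(1, 2))))) = Add(Mul(Rational(1, 6), Rational(-1, 589), -1766), Add(-8, Mul(Rational(-1, 2), Pow(6, Rational(1, 2))))) = Add(Rational(883, 1767), Add(-8, Mul(Rational(-1, 2), Pow(6, Rational(1, 2))))) = Add(Rational(-13253, 1767), Mul(Rational(-1, 2), Pow(6, Rational(1, 2))))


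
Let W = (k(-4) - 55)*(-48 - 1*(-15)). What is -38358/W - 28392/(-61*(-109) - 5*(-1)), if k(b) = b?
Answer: -17250742/719741 ≈ -23.968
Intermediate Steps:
W = 1947 (W = (-4 - 55)*(-48 - 1*(-15)) = -59*(-48 + 15) = -59*(-33) = 1947)
-38358/W - 28392/(-61*(-109) - 5*(-1)) = -38358/1947 - 28392/(-61*(-109) - 5*(-1)) = -38358*1/1947 - 28392/(6649 + 5) = -12786/649 - 28392/6654 = -12786/649 - 28392*1/6654 = -12786/649 - 4732/1109 = -17250742/719741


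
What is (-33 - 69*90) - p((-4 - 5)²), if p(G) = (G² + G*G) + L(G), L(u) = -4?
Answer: -19361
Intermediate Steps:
p(G) = -4 + 2*G² (p(G) = (G² + G*G) - 4 = (G² + G²) - 4 = 2*G² - 4 = -4 + 2*G²)
(-33 - 69*90) - p((-4 - 5)²) = (-33 - 69*90) - (-4 + 2*((-4 - 5)²)²) = (-33 - 6210) - (-4 + 2*((-9)²)²) = -6243 - (-4 + 2*81²) = -6243 - (-4 + 2*6561) = -6243 - (-4 + 13122) = -6243 - 1*13118 = -6243 - 13118 = -19361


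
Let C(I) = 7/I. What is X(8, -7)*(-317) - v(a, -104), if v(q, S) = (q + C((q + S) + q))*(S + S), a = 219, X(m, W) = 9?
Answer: 7131461/167 ≈ 42703.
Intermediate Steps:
v(q, S) = 2*S*(q + 7/(S + 2*q)) (v(q, S) = (q + 7/((q + S) + q))*(S + S) = (q + 7/((S + q) + q))*(2*S) = (q + 7/(S + 2*q))*(2*S) = 2*S*(q + 7/(S + 2*q)))
X(8, -7)*(-317) - v(a, -104) = 9*(-317) - 2*(-104)*(7 + 219*(-104 + 2*219))/(-104 + 2*219) = -2853 - 2*(-104)*(7 + 219*(-104 + 438))/(-104 + 438) = -2853 - 2*(-104)*(7 + 219*334)/334 = -2853 - 2*(-104)*(7 + 73146)/334 = -2853 - 2*(-104)*73153/334 = -2853 - 1*(-7607912/167) = -2853 + 7607912/167 = 7131461/167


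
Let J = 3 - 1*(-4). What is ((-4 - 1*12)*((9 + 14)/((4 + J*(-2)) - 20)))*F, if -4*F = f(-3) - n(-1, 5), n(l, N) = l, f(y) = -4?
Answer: 46/5 ≈ 9.2000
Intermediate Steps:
J = 7 (J = 3 + 4 = 7)
F = ¾ (F = -(-4 - 1*(-1))/4 = -(-4 + 1)/4 = -¼*(-3) = ¾ ≈ 0.75000)
((-4 - 1*12)*((9 + 14)/((4 + J*(-2)) - 20)))*F = ((-4 - 1*12)*((9 + 14)/((4 + 7*(-2)) - 20)))*(¾) = ((-4 - 12)*(23/((4 - 14) - 20)))*(¾) = -368/(-10 - 20)*(¾) = -368/(-30)*(¾) = -368*(-1)/30*(¾) = -16*(-23/30)*(¾) = (184/15)*(¾) = 46/5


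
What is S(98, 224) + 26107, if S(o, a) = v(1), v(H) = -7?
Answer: 26100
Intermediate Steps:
S(o, a) = -7
S(98, 224) + 26107 = -7 + 26107 = 26100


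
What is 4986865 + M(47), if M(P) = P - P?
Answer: 4986865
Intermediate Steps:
M(P) = 0
4986865 + M(47) = 4986865 + 0 = 4986865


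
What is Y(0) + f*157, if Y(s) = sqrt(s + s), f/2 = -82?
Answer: -25748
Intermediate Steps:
f = -164 (f = 2*(-82) = -164)
Y(s) = sqrt(2)*sqrt(s) (Y(s) = sqrt(2*s) = sqrt(2)*sqrt(s))
Y(0) + f*157 = sqrt(2)*sqrt(0) - 164*157 = sqrt(2)*0 - 25748 = 0 - 25748 = -25748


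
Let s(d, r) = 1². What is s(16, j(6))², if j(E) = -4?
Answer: 1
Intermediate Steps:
s(d, r) = 1
s(16, j(6))² = 1² = 1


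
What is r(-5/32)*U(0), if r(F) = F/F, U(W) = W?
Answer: 0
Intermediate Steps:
r(F) = 1
r(-5/32)*U(0) = 1*0 = 0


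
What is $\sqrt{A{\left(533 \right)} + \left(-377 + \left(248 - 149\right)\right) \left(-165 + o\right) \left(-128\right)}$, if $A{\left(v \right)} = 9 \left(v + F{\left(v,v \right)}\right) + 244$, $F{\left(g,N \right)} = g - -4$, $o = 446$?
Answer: $\sqrt{10008978} \approx 3163.7$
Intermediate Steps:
$F{\left(g,N \right)} = 4 + g$ ($F{\left(g,N \right)} = g + 4 = 4 + g$)
$A{\left(v \right)} = 280 + 18 v$ ($A{\left(v \right)} = 9 \left(v + \left(4 + v\right)\right) + 244 = 9 \left(4 + 2 v\right) + 244 = \left(36 + 18 v\right) + 244 = 280 + 18 v$)
$\sqrt{A{\left(533 \right)} + \left(-377 + \left(248 - 149\right)\right) \left(-165 + o\right) \left(-128\right)} = \sqrt{\left(280 + 18 \cdot 533\right) + \left(-377 + \left(248 - 149\right)\right) \left(-165 + 446\right) \left(-128\right)} = \sqrt{\left(280 + 9594\right) + \left(-377 + 99\right) 281 \left(-128\right)} = \sqrt{9874 + \left(-278\right) 281 \left(-128\right)} = \sqrt{9874 - -9999104} = \sqrt{9874 + 9999104} = \sqrt{10008978}$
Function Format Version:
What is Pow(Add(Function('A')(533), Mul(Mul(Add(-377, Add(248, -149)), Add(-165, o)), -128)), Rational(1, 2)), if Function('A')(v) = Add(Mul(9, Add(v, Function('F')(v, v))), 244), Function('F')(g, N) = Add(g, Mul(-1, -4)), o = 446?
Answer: Pow(10008978, Rational(1, 2)) ≈ 3163.7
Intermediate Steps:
Function('F')(g, N) = Add(4, g) (Function('F')(g, N) = Add(g, 4) = Add(4, g))
Function('A')(v) = Add(280, Mul(18, v)) (Function('A')(v) = Add(Mul(9, Add(v, Add(4, v))), 244) = Add(Mul(9, Add(4, Mul(2, v))), 244) = Add(Add(36, Mul(18, v)), 244) = Add(280, Mul(18, v)))
Pow(Add(Function('A')(533), Mul(Mul(Add(-377, Add(248, -149)), Add(-165, o)), -128)), Rational(1, 2)) = Pow(Add(Add(280, Mul(18, 533)), Mul(Mul(Add(-377, Add(248, -149)), Add(-165, 446)), -128)), Rational(1, 2)) = Pow(Add(Add(280, 9594), Mul(Mul(Add(-377, 99), 281), -128)), Rational(1, 2)) = Pow(Add(9874, Mul(Mul(-278, 281), -128)), Rational(1, 2)) = Pow(Add(9874, Mul(-78118, -128)), Rational(1, 2)) = Pow(Add(9874, 9999104), Rational(1, 2)) = Pow(10008978, Rational(1, 2))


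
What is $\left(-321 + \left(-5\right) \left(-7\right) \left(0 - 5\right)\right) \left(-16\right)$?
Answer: $7936$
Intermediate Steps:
$\left(-321 + \left(-5\right) \left(-7\right) \left(0 - 5\right)\right) \left(-16\right) = \left(-321 + 35 \left(-5\right)\right) \left(-16\right) = \left(-321 - 175\right) \left(-16\right) = \left(-496\right) \left(-16\right) = 7936$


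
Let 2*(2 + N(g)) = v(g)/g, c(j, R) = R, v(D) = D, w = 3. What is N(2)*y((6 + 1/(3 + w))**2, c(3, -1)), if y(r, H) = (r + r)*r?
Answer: -1874161/432 ≈ -4338.3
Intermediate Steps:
N(g) = -3/2 (N(g) = -2 + (g/g)/2 = -2 + (1/2)*1 = -2 + 1/2 = -3/2)
y(r, H) = 2*r**2 (y(r, H) = (2*r)*r = 2*r**2)
N(2)*y((6 + 1/(3 + w))**2, c(3, -1)) = -3*((6 + 1/(3 + 3))**2)**2 = -3*((6 + 1/6)**2)**2 = -3*((37/6)**2)**2 = -3*(1369/36)**2 = -3*1874161/1296 = -3/2*1874161/648 = -1874161/432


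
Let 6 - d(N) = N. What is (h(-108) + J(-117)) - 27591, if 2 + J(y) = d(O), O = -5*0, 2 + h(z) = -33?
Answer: -27622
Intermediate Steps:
h(z) = -35 (h(z) = -2 - 33 = -35)
O = 0
d(N) = 6 - N
J(y) = 4 (J(y) = -2 + (6 - 1*0) = -2 + (6 + 0) = -2 + 6 = 4)
(h(-108) + J(-117)) - 27591 = (-35 + 4) - 27591 = -31 - 27591 = -27622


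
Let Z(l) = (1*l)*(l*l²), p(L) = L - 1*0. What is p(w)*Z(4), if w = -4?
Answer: -1024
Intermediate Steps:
p(L) = L (p(L) = L + 0 = L)
Z(l) = l⁴ (Z(l) = l*l³ = l⁴)
p(w)*Z(4) = -4*4⁴ = -4*256 = -1024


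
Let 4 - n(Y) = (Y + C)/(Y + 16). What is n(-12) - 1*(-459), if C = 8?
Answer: 464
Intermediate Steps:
n(Y) = 4 - (8 + Y)/(16 + Y) (n(Y) = 4 - (Y + 8)/(Y + 16) = 4 - (8 + Y)/(16 + Y))
n(-12) - 1*(-459) = (56 + 3*(-12))/(16 - 12) - 1*(-459) = (56 - 36)/4 + 459 = (1/4)*20 + 459 = 5 + 459 = 464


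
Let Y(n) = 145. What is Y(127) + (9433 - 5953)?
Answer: 3625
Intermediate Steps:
Y(127) + (9433 - 5953) = 145 + (9433 - 5953) = 145 + 3480 = 3625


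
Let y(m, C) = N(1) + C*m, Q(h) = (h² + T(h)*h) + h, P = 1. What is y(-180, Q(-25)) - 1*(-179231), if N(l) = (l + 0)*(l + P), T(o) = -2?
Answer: 62233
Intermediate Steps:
N(l) = l*(1 + l) (N(l) = (l + 0)*(l + 1) = l*(1 + l))
Q(h) = h² - h (Q(h) = (h² - 2*h) + h = h² - h)
y(m, C) = 2 + C*m (y(m, C) = 1*(1 + 1) + C*m = 1*2 + C*m = 2 + C*m)
y(-180, Q(-25)) - 1*(-179231) = (2 - 25*(-1 - 25)*(-180)) - 1*(-179231) = (2 - 25*(-26)*(-180)) + 179231 = (2 + 650*(-180)) + 179231 = (2 - 117000) + 179231 = -116998 + 179231 = 62233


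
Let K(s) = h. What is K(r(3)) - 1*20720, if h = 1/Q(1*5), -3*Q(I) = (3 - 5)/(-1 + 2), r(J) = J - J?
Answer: -41437/2 ≈ -20719.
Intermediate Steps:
r(J) = 0
Q(I) = ⅔ (Q(I) = -(3 - 5)/(3*(-1 + 2)) = -(-2)/(3*1) = -(-2)/3 = -⅓*(-2) = ⅔)
h = 3/2 (h = 1/(⅔) = 3/2 ≈ 1.5000)
K(s) = 3/2
K(r(3)) - 1*20720 = 3/2 - 1*20720 = 3/2 - 20720 = -41437/2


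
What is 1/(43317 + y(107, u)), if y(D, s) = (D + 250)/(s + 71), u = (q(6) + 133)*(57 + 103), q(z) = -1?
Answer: 21191/917930904 ≈ 2.3086e-5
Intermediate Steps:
u = 21120 (u = (-1 + 133)*(57 + 103) = 132*160 = 21120)
y(D, s) = (250 + D)/(71 + s)
1/(43317 + y(107, u)) = 1/(43317 + (250 + 107)/(71 + 21120)) = 1/(43317 + 357/21191) = 1/(917930904/21191) = 21191/917930904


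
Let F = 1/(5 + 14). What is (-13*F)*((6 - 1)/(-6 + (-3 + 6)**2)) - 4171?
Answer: -237812/57 ≈ -4172.1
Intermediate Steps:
F = 1/19 ≈ 0.052632
(-13*F)*((6 - 1)/(-6 + (-3 + 6)**2)) - 4171 = (-13*1/19)*((6 - 1)/(-6 + (-3 + 6)**2)) - 4171 = -65/(19*(-6 + 3**2)) - 4171 = -65/(19*(-6 + 9)) - 4171 = -65/(19*3) - 4171 = -13/19*5/3 - 4171 = -65/57 - 4171 = -237812/57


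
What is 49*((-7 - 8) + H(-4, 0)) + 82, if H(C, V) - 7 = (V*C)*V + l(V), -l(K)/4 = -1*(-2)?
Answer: -702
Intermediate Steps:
l(K) = -8 (l(K) = -(-4)*(-2) = -4*2 = -8)
H(C, V) = -1 + C*V² (H(C, V) = 7 + ((V*C)*V - 8) = 7 + ((C*V)*V - 8) = 7 + (C*V² - 8) = 7 + (-8 + C*V²) = -1 + C*V²)
49*((-7 - 8) + H(-4, 0)) + 82 = 49*((-7 - 8) + (-1 - 4*0²)) + 82 = 49*(-15 + (-1 - 4*0)) + 82 = 49*(-15 + (-1 + 0)) + 82 = 49*(-15 - 1) + 82 = 49*(-16) + 82 = -784 + 82 = -702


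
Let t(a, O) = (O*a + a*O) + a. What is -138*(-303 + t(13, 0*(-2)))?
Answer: 40020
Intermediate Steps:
t(a, O) = a + 2*O*a (t(a, O) = (O*a + O*a) + a = 2*O*a + a = a + 2*O*a)
-138*(-303 + t(13, 0*(-2))) = -138*(-303 + 13*(1 + 2*(0*(-2)))) = -138*(-303 + 13*(1 + 2*0)) = -138*(-303 + 13*(1 + 0)) = -138*(-303 + 13*1) = -138*(-303 + 13) = -138*(-290) = 40020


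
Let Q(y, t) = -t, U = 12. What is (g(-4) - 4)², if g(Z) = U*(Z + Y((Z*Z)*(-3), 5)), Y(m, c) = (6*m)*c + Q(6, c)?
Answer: 302481664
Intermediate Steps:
Y(m, c) = -c + 6*c*m (Y(m, c) = (6*m)*c - c = 6*c*m - c = -c + 6*c*m)
g(Z) = -60 - 1080*Z² + 12*Z (g(Z) = 12*(Z + 5*(-1 + 6*((Z*Z)*(-3)))) = 12*(Z + 5*(-1 + 6*(Z²*(-3)))) = 12*(Z + 5*(-1 + 6*(-3*Z²))) = 12*(Z + 5*(-1 - 18*Z²)) = 12*(Z + (-5 - 90*Z²)) = 12*(-5 + Z - 90*Z²) = -60 - 1080*Z² + 12*Z)
(g(-4) - 4)² = ((-60 - 1080*(-4)² + 12*(-4)) - 4)² = ((-60 - 1080*16 - 48) - 4)² = ((-60 - 17280 - 48) - 4)² = (-17388 - 4)² = (-17392)² = 302481664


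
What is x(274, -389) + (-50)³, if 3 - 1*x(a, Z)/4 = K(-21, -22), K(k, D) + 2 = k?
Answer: -124896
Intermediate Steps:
K(k, D) = -2 + k
x(a, Z) = 104 (x(a, Z) = 12 - 4*(-2 - 21) = 12 - 4*(-23) = 12 + 92 = 104)
x(274, -389) + (-50)³ = 104 + (-50)³ = 104 - 125000 = -124896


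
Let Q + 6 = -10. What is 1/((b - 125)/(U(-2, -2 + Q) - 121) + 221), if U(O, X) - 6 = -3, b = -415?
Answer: 59/13309 ≈ 0.0044331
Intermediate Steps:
Q = -16 (Q = -6 - 10 = -16)
U(O, X) = 3 (U(O, X) = 6 - 3 = 3)
1/((b - 125)/(U(-2, -2 + Q) - 121) + 221) = 1/((-415 - 125)/(3 - 121) + 221) = 1/(-540/(-118) + 221) = 1/(-540*(-1/118) + 221) = 1/(270/59 + 221) = 1/(13309/59) = 59/13309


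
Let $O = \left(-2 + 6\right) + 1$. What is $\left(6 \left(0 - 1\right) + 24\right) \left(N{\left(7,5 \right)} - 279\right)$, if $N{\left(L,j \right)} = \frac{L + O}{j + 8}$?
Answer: $- \frac{65070}{13} \approx -5005.4$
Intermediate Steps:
$O = 5$ ($O = 4 + 1 = 5$)
$N{\left(L,j \right)} = \frac{5 + L}{8 + j}$ ($N{\left(L,j \right)} = \frac{L + 5}{j + 8} = \frac{5 + L}{8 + j}$)
$\left(6 \left(0 - 1\right) + 24\right) \left(N{\left(7,5 \right)} - 279\right) = \left(6 \left(0 - 1\right) + 24\right) \left(\frac{5 + 7}{8 + 5} - 279\right) = \left(6 \left(0 - 1\right) + 24\right) \left(\frac{1}{13} \cdot 12 - 279\right) = \left(6 \left(-1\right) + 24\right) \left(\frac{1}{13} \cdot 12 - 279\right) = \left(-6 + 24\right) \left(\frac{12}{13} - 279\right) = 18 \left(- \frac{3615}{13}\right) = - \frac{65070}{13}$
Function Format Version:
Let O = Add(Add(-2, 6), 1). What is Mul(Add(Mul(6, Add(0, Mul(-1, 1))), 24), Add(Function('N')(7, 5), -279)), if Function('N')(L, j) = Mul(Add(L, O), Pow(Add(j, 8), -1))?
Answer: Rational(-65070, 13) ≈ -5005.4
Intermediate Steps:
O = 5 (O = Add(4, 1) = 5)
Function('N')(L, j) = Mul(Pow(Add(8, j), -1), Add(5, L)) (Function('N')(L, j) = Mul(Add(L, 5), Pow(Add(j, 8), -1)) = Mul(Add(5, L), Pow(Add(8, j), -1)) = Mul(Pow(Add(8, j), -1), Add(5, L)))
Mul(Add(Mul(6, Add(0, Mul(-1, 1))), 24), Add(Function('N')(7, 5), -279)) = Mul(Add(Mul(6, Add(0, Mul(-1, 1))), 24), Add(Mul(Pow(Add(8, 5), -1), Add(5, 7)), -279)) = Mul(Add(Mul(6, Add(0, -1)), 24), Add(Mul(Pow(13, -1), 12), -279)) = Mul(Add(Mul(6, -1), 24), Add(Mul(Rational(1, 13), 12), -279)) = Mul(Add(-6, 24), Add(Rational(12, 13), -279)) = Mul(18, Rational(-3615, 13)) = Rational(-65070, 13)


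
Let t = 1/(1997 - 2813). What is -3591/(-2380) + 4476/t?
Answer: -1241820927/340 ≈ -3.6524e+6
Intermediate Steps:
t = -1/816 (t = 1/(-816) = -1/816 ≈ -0.0012255)
-3591/(-2380) + 4476/t = -3591/(-2380) + 4476/(-1/816) = -3591*(-1/2380) + 4476*(-816) = 513/340 - 3652416 = -1241820927/340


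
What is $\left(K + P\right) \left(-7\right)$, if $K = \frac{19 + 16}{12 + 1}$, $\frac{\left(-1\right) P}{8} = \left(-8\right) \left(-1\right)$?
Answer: $\frac{5579}{13} \approx 429.15$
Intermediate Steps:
$P = -64$ ($P = - 8 \left(\left(-8\right) \left(-1\right)\right) = \left(-8\right) 8 = -64$)
$K = \frac{35}{13} \approx 2.6923$
$\left(K + P\right) \left(-7\right) = \left(\frac{35}{13} - 64\right) \left(-7\right) = \left(- \frac{797}{13}\right) \left(-7\right) = \frac{5579}{13}$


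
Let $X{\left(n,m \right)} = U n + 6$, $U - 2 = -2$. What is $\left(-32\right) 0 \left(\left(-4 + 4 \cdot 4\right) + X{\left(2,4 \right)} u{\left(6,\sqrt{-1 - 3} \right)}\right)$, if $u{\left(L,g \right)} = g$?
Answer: $0$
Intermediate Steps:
$U = 0$ ($U = 2 - 2 = 0$)
$X{\left(n,m \right)} = 6$ ($X{\left(n,m \right)} = 0 n + 6 = 0 + 6 = 6$)
$\left(-32\right) 0 \left(\left(-4 + 4 \cdot 4\right) + X{\left(2,4 \right)} u{\left(6,\sqrt{-1 - 3} \right)}\right) = \left(-32\right) 0 \left(\left(-4 + 4 \cdot 4\right) + 6 \sqrt{-1 - 3}\right) = 0 \left(\left(-4 + 16\right) + 6 \sqrt{-4}\right) = 0 \left(12 + 6 \cdot 2 i\right) = 0 \left(12 + 12 i\right) = 0$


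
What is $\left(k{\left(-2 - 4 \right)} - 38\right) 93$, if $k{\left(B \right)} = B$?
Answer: $-4092$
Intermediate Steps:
$\left(k{\left(-2 - 4 \right)} - 38\right) 93 = \left(\left(-2 - 4\right) - 38\right) 93 = \left(-6 - 38\right) 93 = \left(-44\right) 93 = -4092$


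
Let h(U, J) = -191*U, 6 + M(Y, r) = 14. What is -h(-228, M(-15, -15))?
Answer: -43548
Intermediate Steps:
M(Y, r) = 8 (M(Y, r) = -6 + 14 = 8)
-h(-228, M(-15, -15)) = -(-191)*(-228) = -1*43548 = -43548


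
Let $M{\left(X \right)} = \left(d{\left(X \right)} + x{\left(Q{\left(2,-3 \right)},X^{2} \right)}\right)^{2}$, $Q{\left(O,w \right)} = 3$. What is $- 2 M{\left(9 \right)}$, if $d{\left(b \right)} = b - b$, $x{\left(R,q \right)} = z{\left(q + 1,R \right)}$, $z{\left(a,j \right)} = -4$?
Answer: $-32$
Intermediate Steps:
$x{\left(R,q \right)} = -4$
$d{\left(b \right)} = 0$
$M{\left(X \right)} = 16$ ($M{\left(X \right)} = \left(0 - 4\right)^{2} = \left(-4\right)^{2} = 16$)
$- 2 M{\left(9 \right)} = \left(-2\right) 16 = -32$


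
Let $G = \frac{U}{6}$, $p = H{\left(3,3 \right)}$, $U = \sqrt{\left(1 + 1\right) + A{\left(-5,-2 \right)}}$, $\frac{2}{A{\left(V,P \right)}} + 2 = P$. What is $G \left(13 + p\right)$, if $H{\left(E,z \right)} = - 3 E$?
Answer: $\frac{\sqrt{6}}{3} \approx 0.8165$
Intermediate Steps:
$A{\left(V,P \right)} = \frac{2}{-2 + P}$
$U = \frac{\sqrt{6}}{2}$ ($U = \sqrt{\left(1 + 1\right) + \frac{2}{-2 - 2}} = \sqrt{2 + \frac{2}{-4}} = \sqrt{2 + 2 \left(- \frac{1}{4}\right)} = \sqrt{2 - \frac{1}{2}} = \sqrt{\frac{3}{2}} = \frac{\sqrt{6}}{2} \approx 1.2247$)
$p = -9$ ($p = \left(-3\right) 3 = -9$)
$G = \frac{\sqrt{6}}{12}$ ($G = \frac{\frac{1}{2} \sqrt{6}}{6} = \frac{\sqrt{6}}{2} \cdot \frac{1}{6} = \frac{\sqrt{6}}{12} \approx 0.20412$)
$G \left(13 + p\right) = \frac{\sqrt{6}}{12} \left(13 - 9\right) = \frac{\sqrt{6}}{12} \cdot 4 = \frac{\sqrt{6}}{3}$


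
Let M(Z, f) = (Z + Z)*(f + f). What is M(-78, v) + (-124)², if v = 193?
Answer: -44840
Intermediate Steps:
M(Z, f) = 4*Z*f (M(Z, f) = (2*Z)*(2*f) = 4*Z*f)
M(-78, v) + (-124)² = 4*(-78)*193 + (-124)² = -60216 + 15376 = -44840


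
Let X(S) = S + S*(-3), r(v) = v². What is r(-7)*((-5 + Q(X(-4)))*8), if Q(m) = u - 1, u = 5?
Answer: -392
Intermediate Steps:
X(S) = -2*S (X(S) = S - 3*S = -2*S)
Q(m) = 4 (Q(m) = 5 - 1 = 4)
r(-7)*((-5 + Q(X(-4)))*8) = (-7)²*((-5 + 4)*8) = 49*(-1*8) = 49*(-8) = -392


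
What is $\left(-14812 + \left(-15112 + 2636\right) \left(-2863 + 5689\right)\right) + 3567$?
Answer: $-35268421$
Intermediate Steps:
$\left(-14812 + \left(-15112 + 2636\right) \left(-2863 + 5689\right)\right) + 3567 = \left(-14812 - 35257176\right) + 3567 = -35271988 + 3567 = -35268421$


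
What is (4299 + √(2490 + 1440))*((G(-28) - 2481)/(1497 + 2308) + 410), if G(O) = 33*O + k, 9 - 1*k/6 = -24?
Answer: 6692868057/3805 + 1556843*√3930/3805 ≈ 1.7846e+6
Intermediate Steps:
k = 198 (k = 54 - 6*(-24) = 54 + 144 = 198)
G(O) = 198 + 33*O (G(O) = 33*O + 198 = 198 + 33*O)
(4299 + √(2490 + 1440))*((G(-28) - 2481)/(1497 + 2308) + 410) = (4299 + √(2490 + 1440))*(((198 + 33*(-28)) - 2481)/(1497 + 2308) + 410) = (4299 + √3930)*(((198 - 924) - 2481)/3805 + 410) = (4299 + √3930)*((-726 - 2481)*(1/3805) + 410) = (4299 + √3930)*(-3207*1/3805 + 410) = (4299 + √3930)*(-3207/3805 + 410) = (4299 + √3930)*(1556843/3805) = 6692868057/3805 + 1556843*√3930/3805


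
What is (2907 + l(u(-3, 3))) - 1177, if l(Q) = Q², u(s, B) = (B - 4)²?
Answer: 1731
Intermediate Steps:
u(s, B) = (-4 + B)²
(2907 + l(u(-3, 3))) - 1177 = (2907 + ((-4 + 3)²)²) - 1177 = (2907 + ((-1)²)²) - 1177 = (2907 + 1²) - 1177 = (2907 + 1) - 1177 = 2908 - 1177 = 1731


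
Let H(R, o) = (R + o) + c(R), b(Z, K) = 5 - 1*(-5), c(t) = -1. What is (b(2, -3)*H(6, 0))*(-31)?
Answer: -1550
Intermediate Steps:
b(Z, K) = 10 (b(Z, K) = 5 + 5 = 10)
H(R, o) = -1 + R + o (H(R, o) = (R + o) - 1 = -1 + R + o)
(b(2, -3)*H(6, 0))*(-31) = (10*(-1 + 6 + 0))*(-31) = (10*5)*(-31) = 50*(-31) = -1550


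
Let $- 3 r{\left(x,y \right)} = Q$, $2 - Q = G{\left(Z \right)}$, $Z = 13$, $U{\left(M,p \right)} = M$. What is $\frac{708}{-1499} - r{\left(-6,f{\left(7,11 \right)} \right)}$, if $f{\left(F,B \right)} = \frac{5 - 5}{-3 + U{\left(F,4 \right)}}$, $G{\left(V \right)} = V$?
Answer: $- \frac{18613}{4497} \approx -4.139$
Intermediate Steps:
$Q = -11$ ($Q = 2 - 13 = -11$)
$f{\left(F,B \right)} = 0$ ($f{\left(F,B \right)} = \frac{5 - 5}{-3 + F} = \frac{0}{-3 + F} = 0$)
$r{\left(x,y \right)} = \frac{11}{3}$ ($r{\left(x,y \right)} = \left(- \frac{1}{3}\right) \left(-11\right) = \frac{11}{3}$)
$\frac{708}{-1499} - r{\left(-6,f{\left(7,11 \right)} \right)} = \frac{708}{-1499} - \frac{11}{3} = 708 \left(- \frac{1}{1499}\right) - \frac{11}{3} = - \frac{708}{1499} - \frac{11}{3} = - \frac{18613}{4497}$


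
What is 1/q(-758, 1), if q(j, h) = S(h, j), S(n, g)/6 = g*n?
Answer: -1/4548 ≈ -0.00021988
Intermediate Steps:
S(n, g) = 6*g*n (S(n, g) = 6*(g*n) = 6*g*n)
q(j, h) = 6*h*j (q(j, h) = 6*j*h = 6*h*j)
1/q(-758, 1) = 1/(6*1*(-758)) = 1/(-4548) = -1/4548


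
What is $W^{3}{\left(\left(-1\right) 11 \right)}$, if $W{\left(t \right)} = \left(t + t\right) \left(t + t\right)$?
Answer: $113379904$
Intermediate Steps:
$W{\left(t \right)} = 4 t^{2}$ ($W{\left(t \right)} = 2 t 2 t = 4 t^{2}$)
$W^{3}{\left(\left(-1\right) 11 \right)} = \left(4 \left(\left(-1\right) 11\right)^{2}\right)^{3} = \left(4 \left(-11\right)^{2}\right)^{3} = \left(4 \cdot 121\right)^{3} = 484^{3} = 113379904$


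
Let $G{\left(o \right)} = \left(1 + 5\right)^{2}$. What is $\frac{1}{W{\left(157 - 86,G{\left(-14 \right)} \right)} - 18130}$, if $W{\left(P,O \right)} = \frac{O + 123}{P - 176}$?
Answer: $- \frac{35}{634603} \approx -5.5153 \cdot 10^{-5}$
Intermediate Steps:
$G{\left(o \right)} = 36$ ($G{\left(o \right)} = 6^{2} = 36$)
$W{\left(P,O \right)} = \frac{123 + O}{-176 + P}$
$\frac{1}{W{\left(157 - 86,G{\left(-14 \right)} \right)} - 18130} = \frac{1}{\frac{123 + 36}{-176 + \left(157 - 86\right)} - 18130} = \frac{1}{\frac{1}{-176 + \left(157 - 86\right)} 159 - 18130} = \frac{1}{\frac{1}{-176 + 71} \cdot 159 - 18130} = \frac{1}{\frac{1}{-105} \cdot 159 - 18130} = \frac{1}{\left(- \frac{1}{105}\right) 159 - 18130} = \frac{1}{- \frac{53}{35} - 18130} = \frac{1}{- \frac{634603}{35}} = - \frac{35}{634603}$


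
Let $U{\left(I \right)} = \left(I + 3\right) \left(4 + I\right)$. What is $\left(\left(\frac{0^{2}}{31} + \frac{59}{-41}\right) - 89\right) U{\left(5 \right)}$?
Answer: $- \frac{266976}{41} \approx -6511.6$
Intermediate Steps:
$U{\left(I \right)} = \left(3 + I\right) \left(4 + I\right)$
$\left(\left(\frac{0^{2}}{31} + \frac{59}{-41}\right) - 89\right) U{\left(5 \right)} = \left(\left(\frac{0^{2}}{31} + \frac{59}{-41}\right) - 89\right) \left(12 + 5^{2} + 7 \cdot 5\right) = \left(\left(0 \cdot \frac{1}{31} + 59 \left(- \frac{1}{41}\right)\right) - 89\right) \left(12 + 25 + 35\right) = \left(\left(0 - \frac{59}{41}\right) - 89\right) 72 = \left(- \frac{59}{41} - 89\right) 72 = \left(- \frac{3708}{41}\right) 72 = - \frac{266976}{41}$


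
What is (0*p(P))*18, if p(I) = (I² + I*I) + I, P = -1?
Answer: 0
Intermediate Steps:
p(I) = I + 2*I² (p(I) = (I² + I²) + I = 2*I² + I = I + 2*I²)
(0*p(P))*18 = (0*(-(1 + 2*(-1))))*18 = (0*(-(1 - 2)))*18 = (0*(-1*(-1)))*18 = (0*1)*18 = 0*18 = 0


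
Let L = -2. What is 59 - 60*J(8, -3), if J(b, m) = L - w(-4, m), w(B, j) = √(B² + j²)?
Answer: 479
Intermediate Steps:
J(b, m) = -2 - √(16 + m²) (J(b, m) = -2 - √((-4)² + m²) = -2 - √(16 + m²))
59 - 60*J(8, -3) = 59 - 60*(-2 - √(16 + (-3)²)) = 59 - 60*(-2 - √(16 + 9)) = 59 - 60*(-2 - √25) = 59 - 60*(-2 - 1*5) = 59 - 60*(-2 - 5) = 59 - 60*(-7) = 59 + 420 = 479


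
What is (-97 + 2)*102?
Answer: -9690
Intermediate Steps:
(-97 + 2)*102 = -95*102 = -9690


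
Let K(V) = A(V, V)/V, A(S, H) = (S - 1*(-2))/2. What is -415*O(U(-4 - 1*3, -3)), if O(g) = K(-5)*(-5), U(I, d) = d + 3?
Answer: 1245/2 ≈ 622.50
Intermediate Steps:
U(I, d) = 3 + d
A(S, H) = 1 + S/2 (A(S, H) = (S + 2)*(1/2) = (2 + S)*(1/2) = 1 + S/2)
K(V) = (1 + V/2)/V
O(g) = -3/2 (O(g) = ((1/2)*(2 - 5)/(-5))*(-5) = ((1/2)*(-1/5)*(-3))*(-5) = (3/10)*(-5) = -3/2)
-415*O(U(-4 - 1*3, -3)) = -415*(-3/2) = 1245/2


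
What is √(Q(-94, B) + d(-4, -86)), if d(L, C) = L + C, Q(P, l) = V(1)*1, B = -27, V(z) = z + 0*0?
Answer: I*√89 ≈ 9.434*I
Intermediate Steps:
V(z) = z (V(z) = z + 0 = z)
Q(P, l) = 1 (Q(P, l) = 1*1 = 1)
d(L, C) = C + L
√(Q(-94, B) + d(-4, -86)) = √(1 + (-86 - 4)) = √(1 - 90) = √(-89) = I*√89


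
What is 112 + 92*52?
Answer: 4896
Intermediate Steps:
112 + 92*52 = 112 + 4784 = 4896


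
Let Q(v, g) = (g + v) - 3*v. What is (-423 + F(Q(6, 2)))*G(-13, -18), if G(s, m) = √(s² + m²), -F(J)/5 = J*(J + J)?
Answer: -1423*√493 ≈ -31596.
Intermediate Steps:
Q(v, g) = g - 2*v
F(J) = -10*J² (F(J) = -5*J*(J + J) = -5*J*2*J = -10*J²)
G(s, m) = √(m² + s²)
(-423 + F(Q(6, 2)))*G(-13, -18) = (-423 - 10*(2 - 2*6)²)*√((-18)² + (-13)²) = (-423 - 10*(2 - 12)²)*√(324 + 169) = (-423 - 10*(-10)²)*√493 = (-423 - 10*100)*√493 = (-423 - 1000)*√493 = -1423*√493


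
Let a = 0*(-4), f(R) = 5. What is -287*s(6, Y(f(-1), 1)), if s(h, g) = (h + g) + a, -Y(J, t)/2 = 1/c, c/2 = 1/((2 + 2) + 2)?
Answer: 0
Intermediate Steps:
a = 0
c = ⅓ (c = 2/((2 + 2) + 2) = 2/(4 + 2) = 2/6 = 2*(⅙) = ⅓ ≈ 0.33333)
Y(J, t) = -6 (Y(J, t) = -2/⅓ = -2*3 = -6)
s(h, g) = g + h (s(h, g) = (h + g) + 0 = (g + h) + 0 = g + h)
-287*s(6, Y(f(-1), 1)) = -287*(-6 + 6) = -287*0 = 0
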